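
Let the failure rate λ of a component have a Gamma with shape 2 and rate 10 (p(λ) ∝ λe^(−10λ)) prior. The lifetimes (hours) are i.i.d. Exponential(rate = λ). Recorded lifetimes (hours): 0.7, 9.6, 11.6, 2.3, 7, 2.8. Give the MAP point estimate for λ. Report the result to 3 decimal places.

λ̂_MAP = 0.159

The Exponential(rate=λ) likelihood is ∝ λ^n e^(−λΣtᵢ). Here n = 6 and Σtᵢ = 0.7 + 9.6 + 11.6 + 2.3 + 7 + 2.8 = 34.
Posterior ∝ λe^(−10λ) · λ^6e^(−34λ) = λ^7e^(−44λ), i.e. Gamma(8, 44).
Mode = (a−1)/b = 7/44 ≈ 0.159.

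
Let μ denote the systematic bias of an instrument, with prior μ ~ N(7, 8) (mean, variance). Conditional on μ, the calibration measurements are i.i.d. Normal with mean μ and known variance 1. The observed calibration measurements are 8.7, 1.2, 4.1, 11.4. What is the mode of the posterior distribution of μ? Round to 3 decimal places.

μ̂_MAP = 6.370

n = 4; x̄ = (8.7 + 1.2 + 4.1 + 11.4)/4 = 25.4/4 = 6.35.
For a Normal prior and Normal likelihood with known variance, the posterior is Normal; its mode equals its mean, the precision-weighted average.
Prior precision 1/σ₀² = 1/8 = 0.125; data precision n/σ² = 4/1 = 4.
μ̂ = (0.125·7 + 4·6.35) / (0.125 + 4) = 26.275/4.125 = 1051/165 ≈ 6.370.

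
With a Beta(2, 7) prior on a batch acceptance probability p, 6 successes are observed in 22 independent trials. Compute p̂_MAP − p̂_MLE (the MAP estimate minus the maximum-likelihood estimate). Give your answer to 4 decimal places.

Posterior is Beta(8, 23); MAP = (8−1)/(31−2) = 7/29 ≈ 0.24138.
MLE ignores the prior: p̂_MLE = k/n = 6/22 ≈ 0.27273.
Difference = 7/29 − 6/22 = -10/319 ≈ -0.0313.

MAP − MLE = -0.0313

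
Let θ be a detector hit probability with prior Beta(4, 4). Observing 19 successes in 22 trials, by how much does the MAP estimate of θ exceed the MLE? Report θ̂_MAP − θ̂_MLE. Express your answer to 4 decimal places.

MAP − MLE = -0.0779

Posterior is Beta(23, 7); MAP = (23−1)/(30−2) = 22/28 ≈ 0.78571.
MLE ignores the prior: θ̂_MLE = k/n = 19/22 ≈ 0.86364.
Difference = 22/28 − 19/22 = -6/77 ≈ -0.0779.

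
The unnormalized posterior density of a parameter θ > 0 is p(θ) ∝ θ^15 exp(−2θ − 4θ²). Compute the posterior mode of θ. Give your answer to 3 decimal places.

ℓ'(θ) = 15/θ − 2 − 8θ. Setting this to zero and multiplying by θ: 8θ² + 2θ − 15 = 0.
θ = (−2 + √(2² + 4·8·15)) / (2·8) = (−2 + √484) / 16 = (−2 + 22)/16 = 5/4.
ℓ''(θ) = −15/θ² − 8 < 0, confirming a maximum.

θ̂_MAP = 1.250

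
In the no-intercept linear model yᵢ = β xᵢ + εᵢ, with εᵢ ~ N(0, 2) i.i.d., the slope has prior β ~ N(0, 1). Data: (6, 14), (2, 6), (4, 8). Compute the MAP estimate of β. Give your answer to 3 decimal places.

β̂_MAP = 2.207

log p(β | y) = −Σ(yᵢ − βxᵢ)²/(2·2) − β²/(2·1) + const.
Setting the derivative to zero: Σxᵢ(yᵢ − βxᵢ)/2 − β/1 = 0, so β = Σxᵢyᵢ / (Σxᵢ² + σ²/τ²).
Σxᵢyᵢ = 6·14 + 2·6 + 4·8 = 128; Σxᵢ² = 56; σ²/τ² = 2.
β̂_MAP = 128 / (56 + 2) = 128/58 ≈ 2.207.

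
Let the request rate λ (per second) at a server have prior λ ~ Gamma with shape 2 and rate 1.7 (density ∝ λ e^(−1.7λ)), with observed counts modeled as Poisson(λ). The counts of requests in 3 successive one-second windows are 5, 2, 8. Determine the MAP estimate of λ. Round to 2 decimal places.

Σxᵢ = 5+2+8 = 15, with n = 3.
Posterior ∝ λe^(−1.7λ) · λ^15e^(−3λ) = λ^16e^(−4.7λ), i.e. Gamma(shape=17, rate=4.7).
The mode of a Gamma(a, b) with a ≥ 1 (shape–rate) is (a−1)/b = 16/4.7 ≈ 3.40.

λ̂_MAP = 3.40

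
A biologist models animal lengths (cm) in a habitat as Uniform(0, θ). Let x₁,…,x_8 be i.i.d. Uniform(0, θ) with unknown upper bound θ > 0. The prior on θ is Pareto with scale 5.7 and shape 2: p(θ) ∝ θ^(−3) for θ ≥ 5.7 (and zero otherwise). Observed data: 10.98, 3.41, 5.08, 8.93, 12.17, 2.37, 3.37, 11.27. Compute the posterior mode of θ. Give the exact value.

θ̂_MAP = 12.17

The Uniform(0, θ) likelihood is θ^(−n) for θ ≥ max(xᵢ), zero otherwise. Here max(xᵢ) = 12.17.
Posterior ∝ θ^(−3) · θ^(−8) = θ^(−11) on θ ≥ max(5.7, 12.17) = 12.17.
This density is strictly decreasing in θ, so the posterior mode lies at the lower boundary of the support.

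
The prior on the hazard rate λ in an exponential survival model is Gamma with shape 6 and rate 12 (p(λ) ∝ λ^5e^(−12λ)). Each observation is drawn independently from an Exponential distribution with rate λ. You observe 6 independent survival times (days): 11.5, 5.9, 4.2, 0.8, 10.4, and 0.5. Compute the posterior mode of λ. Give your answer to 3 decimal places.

The Exponential(rate=λ) likelihood is ∝ λ^n e^(−λΣtᵢ). Here n = 6 and Σtᵢ = 11.5 + 5.9 + 4.2 + 0.8 + 10.4 + 0.5 = 33.3.
Posterior ∝ λ^5e^(−12λ) · λ^6e^(−33.3λ) = λ^11e^(−45.3λ), i.e. Gamma(12, 45.3).
Mode = (a−1)/b = 11/45.3 ≈ 0.243.

λ̂_MAP = 0.243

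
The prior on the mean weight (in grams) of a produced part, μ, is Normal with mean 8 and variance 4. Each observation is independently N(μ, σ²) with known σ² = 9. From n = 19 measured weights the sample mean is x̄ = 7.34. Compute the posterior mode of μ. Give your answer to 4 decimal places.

n = 19, x̄ = 7.34.
For a Normal prior and Normal likelihood with known variance, the posterior is Normal; its mode equals its mean, the precision-weighted average.
Prior precision 1/σ₀² = 1/4 = 0.25; data precision n/σ² = 19/9.
μ̂ = (0.25·8 + (19/9)·7.34) / (0.25 + 19/9) = (7873/450)/(85/36) = 15746/2125 ≈ 7.4099.

μ̂_MAP = 7.4099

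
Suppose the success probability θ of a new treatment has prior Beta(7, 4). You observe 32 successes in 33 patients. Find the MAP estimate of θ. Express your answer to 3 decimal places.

Prior: Beta(7, 4).
Data: 32 successes in 33 trials. The binomial likelihood contributes θ^32(1−θ)^1, so the posterior is Beta(7+32, 4+1) = Beta(39, 5).
For Beta(a, b) with a, b > 1 the mode is (a−1)/(a+b−2) = 38/42 ≈ 0.905.

θ̂_MAP = 0.905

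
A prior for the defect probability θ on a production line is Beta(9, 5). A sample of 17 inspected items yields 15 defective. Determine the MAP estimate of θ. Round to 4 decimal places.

θ̂_MAP = 0.7931

Prior: Beta(9, 5).
Data: 15 successes in 17 trials. The binomial likelihood contributes θ^15(1−θ)^2, so the posterior is Beta(9+15, 5+2) = Beta(24, 7).
For Beta(a, b) with a, b > 1 the mode is (a−1)/(a+b−2) = 23/29 ≈ 0.7931.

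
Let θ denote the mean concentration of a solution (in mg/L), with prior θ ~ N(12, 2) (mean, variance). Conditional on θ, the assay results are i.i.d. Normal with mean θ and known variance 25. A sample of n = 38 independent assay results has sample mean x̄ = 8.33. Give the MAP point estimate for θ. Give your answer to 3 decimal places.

θ̂_MAP = 9.238

n = 38, x̄ = 8.33.
For a Normal prior and Normal likelihood with known variance, the posterior is Normal; its mode equals its mean, the precision-weighted average.
Prior precision 1/σ₀² = 1/2 = 0.5; data precision n/σ² = 38/25 = 1.52.
θ̂ = (0.5·12 + 1.52·8.33) / (0.5 + 1.52) = 18.6616/2.02 = 23327/2525 ≈ 9.238.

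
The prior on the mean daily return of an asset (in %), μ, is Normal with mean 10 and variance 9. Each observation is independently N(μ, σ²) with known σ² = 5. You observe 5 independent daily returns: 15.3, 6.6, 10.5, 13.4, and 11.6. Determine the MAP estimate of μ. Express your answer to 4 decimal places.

μ̂_MAP = 11.3320

n = 5; x̄ = (15.3 + 6.6 + 10.5 + 13.4 + 11.6)/5 = 57.4/5 = 11.48.
For a Normal prior and Normal likelihood with known variance, the posterior is Normal; its mode equals its mean, the precision-weighted average.
Prior precision 1/σ₀² = 1/9; data precision n/σ² = 5/5 = 1.
μ̂ = ((1/9)·10 + 1·11.48) / (1/9 + 1) = (2833/225)/(10/9) = 11.3320.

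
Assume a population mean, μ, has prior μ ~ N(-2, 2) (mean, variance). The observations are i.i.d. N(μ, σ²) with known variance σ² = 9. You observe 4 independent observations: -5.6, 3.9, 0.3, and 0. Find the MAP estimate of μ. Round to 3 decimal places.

μ̂_MAP = -1.224

n = 4; x̄ = ((-5.6) + 3.9 + 0.3 + 0)/4 = -1.4/4 = -0.35.
For a Normal prior and Normal likelihood with known variance, the posterior is Normal; its mode equals its mean, the precision-weighted average.
Prior precision 1/σ₀² = 1/2 = 0.5; data precision n/σ² = 4/9.
μ̂ = (0.5·(-2) + (4/9)·(-0.35)) / (0.5 + 4/9) = (-52/45)/(17/18) = -104/85 ≈ -1.224.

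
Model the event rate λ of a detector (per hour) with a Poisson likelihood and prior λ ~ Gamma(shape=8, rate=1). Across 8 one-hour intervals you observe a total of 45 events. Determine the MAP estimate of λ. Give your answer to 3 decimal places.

Σxᵢ = 45, n = 8.
Posterior ∝ λ^7e^(−1λ) · λ^45e^(−8λ) = λ^52e^(−9λ), i.e. Gamma(shape=53, rate=9).
The mode of a Gamma(a, b) with a ≥ 1 (shape–rate) is (a−1)/b = 52/9 ≈ 5.778.

λ̂_MAP = 5.778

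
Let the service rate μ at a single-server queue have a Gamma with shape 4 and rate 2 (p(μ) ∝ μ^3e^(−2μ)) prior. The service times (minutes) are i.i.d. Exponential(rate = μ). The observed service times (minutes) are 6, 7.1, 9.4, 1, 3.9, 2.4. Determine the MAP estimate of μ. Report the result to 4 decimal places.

The Exponential(rate=μ) likelihood is ∝ μ^n e^(−μΣtᵢ). Here n = 6 and Σtᵢ = 6 + 7.1 + 9.4 + 1 + 3.9 + 2.4 = 29.8.
Posterior ∝ μ^3e^(−2μ) · μ^6e^(−29.8μ) = μ^9e^(−31.8μ), i.e. Gamma(10, 31.8).
Mode = (a−1)/b = 9/31.8 ≈ 0.2830.

μ̂_MAP = 0.2830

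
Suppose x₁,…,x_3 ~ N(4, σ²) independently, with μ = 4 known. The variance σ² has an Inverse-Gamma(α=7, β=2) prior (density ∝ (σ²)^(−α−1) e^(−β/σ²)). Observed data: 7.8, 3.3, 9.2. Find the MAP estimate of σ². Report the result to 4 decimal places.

Sum of squared deviations about the known mean: SS = (7.8−4)² + (3.3−4)² + (9.2−4)² = 41.97.
The Normal likelihood contributes (σ²)^(−n/2) exp(−SS/(2σ²)), so the posterior is Inverse-Gamma(α + n/2, β + SS/2) = Inverse-Gamma(8.5, 22.985).
The mode of Inverse-Gamma(a, b) is b/(a+1) = 22.985/9.5 ≈ 2.4195.

σ̂²_MAP = 2.4195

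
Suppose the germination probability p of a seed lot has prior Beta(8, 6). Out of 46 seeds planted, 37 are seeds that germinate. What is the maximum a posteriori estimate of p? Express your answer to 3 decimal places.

Prior: Beta(8, 6).
Data: 37 successes in 46 trials. The binomial likelihood contributes p^37(1−p)^9, so the posterior is Beta(8+37, 6+9) = Beta(45, 15).
For Beta(a, b) with a, b > 1 the mode is (a−1)/(a+b−2) = 44/58 ≈ 0.759.

p̂_MAP = 0.759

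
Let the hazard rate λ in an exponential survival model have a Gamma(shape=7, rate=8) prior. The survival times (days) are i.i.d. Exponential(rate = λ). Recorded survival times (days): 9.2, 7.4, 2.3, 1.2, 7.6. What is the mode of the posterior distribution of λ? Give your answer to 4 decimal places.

λ̂_MAP = 0.3081

The Exponential(rate=λ) likelihood is ∝ λ^n e^(−λΣtᵢ). Here n = 5 and Σtᵢ = 9.2 + 7.4 + 2.3 + 1.2 + 7.6 = 27.7.
Posterior ∝ λ^6e^(−8λ) · λ^5e^(−27.7λ) = λ^11e^(−35.7λ), i.e. Gamma(12, 35.7).
Mode = (a−1)/b = 11/35.7 ≈ 0.3081.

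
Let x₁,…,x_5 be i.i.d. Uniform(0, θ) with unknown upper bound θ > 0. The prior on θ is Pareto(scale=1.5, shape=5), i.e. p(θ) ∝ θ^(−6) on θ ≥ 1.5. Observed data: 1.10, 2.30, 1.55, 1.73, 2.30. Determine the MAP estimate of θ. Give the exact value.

The Uniform(0, θ) likelihood is θ^(−n) for θ ≥ max(xᵢ), zero otherwise. Here max(xᵢ) = 2.30.
Posterior ∝ θ^(−6) · θ^(−5) = θ^(−11) on θ ≥ max(1.5, 2.30) = 2.30.
This density is strictly decreasing in θ, so the posterior mode lies at the lower boundary of the support.

θ̂_MAP = 2.30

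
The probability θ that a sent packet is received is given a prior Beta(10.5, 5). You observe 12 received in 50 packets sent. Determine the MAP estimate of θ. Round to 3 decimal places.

θ̂_MAP = 0.339

Prior: Beta(10.5, 5).
Data: 12 successes in 50 trials. The binomial likelihood contributes θ^12(1−θ)^38, so the posterior is Beta(10.5+12, 5+38) = Beta(22.5, 43).
For Beta(a, b) with a, b > 1 the mode is (a−1)/(a+b−2) = 21.5/63.5 ≈ 0.339.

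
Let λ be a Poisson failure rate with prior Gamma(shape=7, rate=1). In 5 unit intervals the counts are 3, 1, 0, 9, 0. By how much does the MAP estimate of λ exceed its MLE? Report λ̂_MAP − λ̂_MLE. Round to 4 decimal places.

MAP − MLE = 0.5667

Σxᵢ = 13. Posterior is Gamma(20, 6); MAP = (20−1)/6 = 19/6 ≈ 3.16667.
MLE = x̄ = 13/5 ≈ 2.60000.
Difference = 19/6 − 13/5 = 17/30 ≈ 0.5667.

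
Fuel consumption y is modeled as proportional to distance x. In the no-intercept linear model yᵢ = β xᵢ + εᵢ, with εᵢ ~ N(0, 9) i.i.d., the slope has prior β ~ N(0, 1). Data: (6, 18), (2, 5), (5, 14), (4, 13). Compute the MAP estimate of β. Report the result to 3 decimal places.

β̂_MAP = 2.667

log p(β | y) = −Σ(yᵢ − βxᵢ)²/(2·9) − β²/(2·1) + const.
Setting the derivative to zero: Σxᵢ(yᵢ − βxᵢ)/9 − β/1 = 0, so β = Σxᵢyᵢ / (Σxᵢ² + σ²/τ²).
Σxᵢyᵢ = 6·18 + 2·5 + 5·14 + 4·13 = 240; Σxᵢ² = 81; σ²/τ² = 9.
β̂_MAP = 240 / (81 + 9) = 240/90 ≈ 2.667.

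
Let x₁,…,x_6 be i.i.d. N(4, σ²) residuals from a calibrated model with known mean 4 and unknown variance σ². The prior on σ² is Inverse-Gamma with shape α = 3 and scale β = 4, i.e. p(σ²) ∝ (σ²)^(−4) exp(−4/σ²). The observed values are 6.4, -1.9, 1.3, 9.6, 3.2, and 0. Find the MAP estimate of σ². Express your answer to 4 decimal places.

Sum of squared deviations about the known mean: SS = (6.4−4)² + (-1.9−4)² + (1.3−4)² + (9.6−4)² + (3.2−4)² + (0−4)² = 95.86.
The Normal likelihood contributes (σ²)^(−n/2) exp(−SS/(2σ²)), so the posterior is Inverse-Gamma(α + n/2, β + SS/2) = Inverse-Gamma(6, 51.93).
The mode of Inverse-Gamma(a, b) is b/(a+1) = 51.93/7 ≈ 7.4186.

σ̂²_MAP = 7.4186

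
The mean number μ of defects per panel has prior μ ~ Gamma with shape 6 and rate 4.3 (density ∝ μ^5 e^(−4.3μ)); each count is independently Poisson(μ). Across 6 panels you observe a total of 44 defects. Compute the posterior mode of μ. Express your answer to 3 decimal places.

Σxᵢ = 44, n = 6.
Posterior ∝ μ^5e^(−4.3μ) · μ^44e^(−6μ) = μ^49e^(−10.3μ), i.e. Gamma(shape=50, rate=10.3).
The mode of a Gamma(a, b) with a ≥ 1 (shape–rate) is (a−1)/b = 49/10.3 ≈ 4.757.

μ̂_MAP = 4.757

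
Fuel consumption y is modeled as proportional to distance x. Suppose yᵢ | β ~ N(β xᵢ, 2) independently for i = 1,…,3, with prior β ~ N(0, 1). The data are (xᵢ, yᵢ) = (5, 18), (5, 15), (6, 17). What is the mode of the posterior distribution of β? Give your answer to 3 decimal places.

β̂_MAP = 3.034

log p(β | y) = −Σ(yᵢ − βxᵢ)²/(2·2) − β²/(2·1) + const.
Setting the derivative to zero: Σxᵢ(yᵢ − βxᵢ)/2 − β/1 = 0, so β = Σxᵢyᵢ / (Σxᵢ² + σ²/τ²).
Σxᵢyᵢ = 5·18 + 5·15 + 6·17 = 267; Σxᵢ² = 86; σ²/τ² = 2.
β̂_MAP = 267 / (86 + 2) = 267/88 ≈ 3.034.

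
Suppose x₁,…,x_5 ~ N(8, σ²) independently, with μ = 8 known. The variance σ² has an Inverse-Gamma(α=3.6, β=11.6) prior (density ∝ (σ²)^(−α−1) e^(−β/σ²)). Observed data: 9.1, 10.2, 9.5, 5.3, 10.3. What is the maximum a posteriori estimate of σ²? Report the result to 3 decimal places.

σ̂²_MAP = 3.104

Sum of squared deviations about the known mean: SS = (9.1−8)² + (10.2−8)² + (9.5−8)² + (5.3−8)² + (10.3−8)² = 20.88.
The Normal likelihood contributes (σ²)^(−n/2) exp(−SS/(2σ²)), so the posterior is Inverse-Gamma(α + n/2, β + SS/2) = Inverse-Gamma(6.1, 22.04).
The mode of Inverse-Gamma(a, b) is b/(a+1) = 22.04/7.1 ≈ 3.104.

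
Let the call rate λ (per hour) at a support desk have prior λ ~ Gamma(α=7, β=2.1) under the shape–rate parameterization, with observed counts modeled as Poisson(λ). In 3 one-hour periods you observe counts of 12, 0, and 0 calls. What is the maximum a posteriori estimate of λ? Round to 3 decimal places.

Σxᵢ = 12+0+0 = 12, with n = 3.
Posterior ∝ λ^6e^(−2.1λ) · λ^12e^(−3λ) = λ^18e^(−5.1λ), i.e. Gamma(shape=19, rate=5.1).
The mode of a Gamma(a, b) with a ≥ 1 (shape–rate) is (a−1)/b = 18/5.1 ≈ 3.529.

λ̂_MAP = 3.529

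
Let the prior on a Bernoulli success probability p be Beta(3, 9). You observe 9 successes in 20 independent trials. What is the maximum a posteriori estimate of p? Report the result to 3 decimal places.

Prior: Beta(3, 9).
Data: 9 successes in 20 trials. The binomial likelihood contributes p^9(1−p)^11, so the posterior is Beta(3+9, 9+11) = Beta(12, 20).
For Beta(a, b) with a, b > 1 the mode is (a−1)/(a+b−2) = 11/30 ≈ 0.367.

p̂_MAP = 0.367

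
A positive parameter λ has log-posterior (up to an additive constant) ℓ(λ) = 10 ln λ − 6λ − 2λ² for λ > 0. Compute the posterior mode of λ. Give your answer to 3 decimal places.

λ̂_MAP = 1.000

ℓ'(λ) = 10/λ − 6 − 4λ. Setting this to zero and multiplying by λ: 4λ² + 6λ − 10 = 0.
λ = (−6 + √(6² + 4·4·10)) / (2·4) = (−6 + √196) / 8 = (−6 + 14)/8 = 1.
ℓ''(λ) = −10/λ² − 4 < 0, confirming a maximum.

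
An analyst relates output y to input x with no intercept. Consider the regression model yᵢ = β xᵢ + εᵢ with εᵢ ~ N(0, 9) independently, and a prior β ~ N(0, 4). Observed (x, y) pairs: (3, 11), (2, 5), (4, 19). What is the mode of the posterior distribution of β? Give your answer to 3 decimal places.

β̂_MAP = 3.808

log p(β | y) = −Σ(yᵢ − βxᵢ)²/(2·9) − β²/(2·4) + const.
Setting the derivative to zero: Σxᵢ(yᵢ − βxᵢ)/9 − β/4 = 0, so β = Σxᵢyᵢ / (Σxᵢ² + σ²/τ²).
Σxᵢyᵢ = 3·11 + 2·5 + 4·19 = 119; Σxᵢ² = 29; σ²/τ² = 2.25.
β̂_MAP = 119 / (29 + 2.25) = 119/31.25 ≈ 3.808.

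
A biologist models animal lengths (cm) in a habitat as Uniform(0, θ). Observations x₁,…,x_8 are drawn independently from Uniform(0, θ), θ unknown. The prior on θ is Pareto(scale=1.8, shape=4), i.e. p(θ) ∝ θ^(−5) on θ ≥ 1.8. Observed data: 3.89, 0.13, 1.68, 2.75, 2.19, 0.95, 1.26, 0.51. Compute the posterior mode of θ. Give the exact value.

θ̂_MAP = 3.89

The Uniform(0, θ) likelihood is θ^(−n) for θ ≥ max(xᵢ), zero otherwise. Here max(xᵢ) = 3.89.
Posterior ∝ θ^(−5) · θ^(−8) = θ^(−13) on θ ≥ max(1.8, 3.89) = 3.89.
This density is strictly decreasing in θ, so the posterior mode lies at the lower boundary of the support.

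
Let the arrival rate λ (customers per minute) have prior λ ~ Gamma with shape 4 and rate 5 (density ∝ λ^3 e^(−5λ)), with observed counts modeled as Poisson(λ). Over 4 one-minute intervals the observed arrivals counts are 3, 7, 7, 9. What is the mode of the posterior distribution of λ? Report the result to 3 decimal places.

λ̂_MAP = 3.222

Σxᵢ = 3+7+7+9 = 26, with n = 4.
Posterior ∝ λ^3e^(−5λ) · λ^26e^(−4λ) = λ^29e^(−9λ), i.e. Gamma(shape=30, rate=9).
The mode of a Gamma(a, b) with a ≥ 1 (shape–rate) is (a−1)/b = 29/9 ≈ 3.222.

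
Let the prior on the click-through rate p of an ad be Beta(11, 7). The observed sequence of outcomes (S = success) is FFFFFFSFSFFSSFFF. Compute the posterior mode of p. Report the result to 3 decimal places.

p̂_MAP = 0.438

Prior: Beta(11, 7).
Data: 4 successes in 16 trials (from the sequence). The binomial likelihood contributes p^4(1−p)^12, so the posterior is Beta(11+4, 7+12) = Beta(15, 19).
For Beta(a, b) with a, b > 1 the mode is (a−1)/(a+b−2) = 14/32 ≈ 0.438.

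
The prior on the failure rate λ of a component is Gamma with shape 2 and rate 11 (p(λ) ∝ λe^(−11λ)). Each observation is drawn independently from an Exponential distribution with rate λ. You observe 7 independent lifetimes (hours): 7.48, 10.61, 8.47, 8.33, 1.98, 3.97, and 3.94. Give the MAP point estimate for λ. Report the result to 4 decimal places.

λ̂_MAP = 0.1434

The Exponential(rate=λ) likelihood is ∝ λ^n e^(−λΣtᵢ). Here n = 7 and Σtᵢ = 7.48 + 10.61 + 8.47 + 8.33 + 1.98 + 3.97 + 3.94 = 44.78.
Posterior ∝ λe^(−11λ) · λ^7e^(−44.78λ) = λ^8e^(−55.78λ), i.e. Gamma(9, 55.78).
Mode = (a−1)/b = 8/55.78 ≈ 0.1434.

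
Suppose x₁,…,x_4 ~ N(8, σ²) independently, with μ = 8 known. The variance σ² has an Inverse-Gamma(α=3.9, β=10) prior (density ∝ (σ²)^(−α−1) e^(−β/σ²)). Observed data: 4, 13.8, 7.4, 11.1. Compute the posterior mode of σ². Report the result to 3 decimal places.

σ̂²_MAP = 5.769

Sum of squared deviations about the known mean: SS = (4−8)² + (13.8−8)² + (7.4−8)² + (11.1−8)² = 59.61.
The Normal likelihood contributes (σ²)^(−n/2) exp(−SS/(2σ²)), so the posterior is Inverse-Gamma(α + n/2, β + SS/2) = Inverse-Gamma(5.9, 39.805).
The mode of Inverse-Gamma(a, b) is b/(a+1) = 39.805/6.9 ≈ 5.769.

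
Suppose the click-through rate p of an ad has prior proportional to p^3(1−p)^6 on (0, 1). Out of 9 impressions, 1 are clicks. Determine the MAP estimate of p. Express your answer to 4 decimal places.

The prior density ∝ p^3(1−p)^6 is the kernel of Beta(4, 7).
Data: 1 success in 9 trials. The binomial likelihood contributes p(1−p)^8, so the posterior is Beta(4+1, 7+8) = Beta(5, 15).
For Beta(a, b) with a, b > 1 the mode is (a−1)/(a+b−2) = 4/18 ≈ 0.2222.

p̂_MAP = 0.2222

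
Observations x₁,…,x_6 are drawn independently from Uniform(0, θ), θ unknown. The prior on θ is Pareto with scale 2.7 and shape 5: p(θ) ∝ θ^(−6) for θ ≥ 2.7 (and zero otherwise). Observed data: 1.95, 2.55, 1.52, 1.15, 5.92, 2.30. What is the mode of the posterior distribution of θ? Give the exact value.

The Uniform(0, θ) likelihood is θ^(−n) for θ ≥ max(xᵢ), zero otherwise. Here max(xᵢ) = 5.92.
Posterior ∝ θ^(−6) · θ^(−6) = θ^(−12) on θ ≥ max(2.7, 5.92) = 5.92.
This density is strictly decreasing in θ, so the posterior mode lies at the lower boundary of the support.

θ̂_MAP = 5.92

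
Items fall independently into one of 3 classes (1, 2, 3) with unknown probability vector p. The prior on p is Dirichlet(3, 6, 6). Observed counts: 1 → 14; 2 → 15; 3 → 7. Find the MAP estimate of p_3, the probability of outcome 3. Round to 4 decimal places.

The posterior is Dirichlet(αᵢ + nᵢ) = Dirichlet(17, 21, 13).
For a Dirichlet(a₁,…,a_K) with all aᵢ > 1, the mode has j-th component (aⱼ − 1)/(Σaᵢ − K).
Here Σaᵢ = 51 and K = 3, so p_3 = (13 − 1)/(51 − 3) = 12/48 ≈ 0.2500.

MAP estimate: 0.2500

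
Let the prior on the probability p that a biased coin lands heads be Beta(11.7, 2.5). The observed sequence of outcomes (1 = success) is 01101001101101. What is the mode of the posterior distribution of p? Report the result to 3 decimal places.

p̂_MAP = 0.714

Prior: Beta(11.7, 2.5).
Data: 8 successes in 14 trials (from the sequence). The binomial likelihood contributes p^8(1−p)^6, so the posterior is Beta(11.7+8, 2.5+6) = Beta(19.7, 8.5).
For Beta(a, b) with a, b > 1 the mode is (a−1)/(a+b−2) = 18.7/26.2 ≈ 0.714.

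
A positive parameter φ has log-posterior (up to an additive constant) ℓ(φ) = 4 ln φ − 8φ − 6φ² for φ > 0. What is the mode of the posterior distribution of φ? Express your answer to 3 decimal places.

ℓ'(φ) = 4/φ − 8 − 12φ. Setting this to zero and multiplying by φ: 12φ² + 8φ − 4 = 0.
φ = (−8 + √(8² + 4·12·4)) / (2·12) = (−8 + √256) / 24 = (−8 + 16)/24 = 1/3.
ℓ''(φ) = −4/φ² − 12 < 0, confirming a maximum.

φ̂_MAP = 0.333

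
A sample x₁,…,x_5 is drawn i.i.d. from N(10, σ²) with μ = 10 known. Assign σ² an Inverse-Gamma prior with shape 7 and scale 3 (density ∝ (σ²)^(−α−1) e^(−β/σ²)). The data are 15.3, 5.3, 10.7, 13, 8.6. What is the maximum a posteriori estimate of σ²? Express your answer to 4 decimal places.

Sum of squared deviations about the known mean: SS = (15.3−10)² + (5.3−10)² + (10.7−10)² + (13−10)² + (8.6−10)² = 61.63.
The Normal likelihood contributes (σ²)^(−n/2) exp(−SS/(2σ²)), so the posterior is Inverse-Gamma(α + n/2, β + SS/2) = Inverse-Gamma(9.5, 33.815).
The mode of Inverse-Gamma(a, b) is b/(a+1) = 33.815/10.5 ≈ 3.2205.

σ̂²_MAP = 3.2205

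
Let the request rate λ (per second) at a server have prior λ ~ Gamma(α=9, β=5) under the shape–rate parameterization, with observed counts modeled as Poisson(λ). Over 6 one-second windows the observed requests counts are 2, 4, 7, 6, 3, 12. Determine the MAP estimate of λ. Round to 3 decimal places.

λ̂_MAP = 3.818

Σxᵢ = 2+4+7+6+3+12 = 34, with n = 6.
Posterior ∝ λ^8e^(−5λ) · λ^34e^(−6λ) = λ^42e^(−11λ), i.e. Gamma(shape=43, rate=11).
The mode of a Gamma(a, b) with a ≥ 1 (shape–rate) is (a−1)/b = 42/11 ≈ 3.818.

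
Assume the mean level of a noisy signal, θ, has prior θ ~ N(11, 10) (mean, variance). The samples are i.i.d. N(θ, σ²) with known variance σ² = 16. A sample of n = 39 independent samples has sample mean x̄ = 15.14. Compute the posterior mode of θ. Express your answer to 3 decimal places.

θ̂_MAP = 14.977

n = 39, x̄ = 15.14.
For a Normal prior and Normal likelihood with known variance, the posterior is Normal; its mode equals its mean, the precision-weighted average.
Prior precision 1/σ₀² = 1/10 = 0.1; data precision n/σ² = 39/16 = 2.4375.
θ̂ = (0.1·11 + 2.4375·15.14) / (0.1 + 2.4375) = 38.00375/2.5375 = 30403/2030 ≈ 14.977.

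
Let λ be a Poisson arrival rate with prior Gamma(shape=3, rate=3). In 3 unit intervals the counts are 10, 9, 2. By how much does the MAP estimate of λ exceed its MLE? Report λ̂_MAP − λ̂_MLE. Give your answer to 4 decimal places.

MAP − MLE = -3.1667

Σxᵢ = 21. Posterior is Gamma(24, 6); MAP = (24−1)/6 = 23/6 ≈ 3.83333.
MLE = x̄ = 21/3 ≈ 7.00000.
Difference = 23/6 − 21/3 = -19/6 ≈ -3.1667.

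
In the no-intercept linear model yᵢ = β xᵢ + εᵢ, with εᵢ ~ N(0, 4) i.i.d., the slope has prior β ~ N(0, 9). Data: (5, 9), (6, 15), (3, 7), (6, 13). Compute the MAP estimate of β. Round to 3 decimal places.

β̂_MAP = 2.198

log p(β | y) = −Σ(yᵢ − βxᵢ)²/(2·4) − β²/(2·9) + const.
Setting the derivative to zero: Σxᵢ(yᵢ − βxᵢ)/4 − β/9 = 0, so β = Σxᵢyᵢ / (Σxᵢ² + σ²/τ²).
Σxᵢyᵢ = 5·9 + 6·15 + 3·7 + 6·13 = 234; Σxᵢ² = 106; σ²/τ² = 4/9.
β̂_MAP = 234 / (106 + 4/9) = 234/(958/9) = 1053/479 ≈ 2.198.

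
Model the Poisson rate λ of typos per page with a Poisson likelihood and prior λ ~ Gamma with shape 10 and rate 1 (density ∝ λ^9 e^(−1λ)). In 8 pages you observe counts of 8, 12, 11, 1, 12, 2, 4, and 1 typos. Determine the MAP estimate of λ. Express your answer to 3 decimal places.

Σxᵢ = 8+12+11+1+12+2+4+1 = 51, with n = 8.
Posterior ∝ λ^9e^(−1λ) · λ^51e^(−8λ) = λ^60e^(−9λ), i.e. Gamma(shape=61, rate=9).
The mode of a Gamma(a, b) with a ≥ 1 (shape–rate) is (a−1)/b = 60/9 ≈ 6.667.

λ̂_MAP = 6.667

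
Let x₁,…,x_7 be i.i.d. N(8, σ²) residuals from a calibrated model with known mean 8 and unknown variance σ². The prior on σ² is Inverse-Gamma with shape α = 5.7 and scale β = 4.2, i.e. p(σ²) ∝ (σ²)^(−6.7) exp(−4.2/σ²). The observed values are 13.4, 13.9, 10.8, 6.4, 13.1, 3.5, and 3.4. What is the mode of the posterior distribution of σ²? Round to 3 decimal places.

Sum of squared deviations about the known mean: SS = (13.4−8)² + (13.9−8)² + (10.8−8)² + (6.4−8)² + (13.1−8)² + (3.5−8)² + (3.4−8)² = 141.79.
The Normal likelihood contributes (σ²)^(−n/2) exp(−SS/(2σ²)), so the posterior is Inverse-Gamma(α + n/2, β + SS/2) = Inverse-Gamma(9.2, 75.095).
The mode of Inverse-Gamma(a, b) is b/(a+1) = 75.095/10.2 ≈ 7.362.

σ̂²_MAP = 7.362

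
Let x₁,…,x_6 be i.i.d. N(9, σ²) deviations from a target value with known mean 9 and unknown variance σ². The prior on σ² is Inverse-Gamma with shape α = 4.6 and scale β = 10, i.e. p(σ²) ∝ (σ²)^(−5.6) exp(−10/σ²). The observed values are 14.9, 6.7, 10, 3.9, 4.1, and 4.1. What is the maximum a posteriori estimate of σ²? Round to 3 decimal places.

Sum of squared deviations about the known mean: SS = (14.9−9)² + (6.7−9)² + (10−9)² + (3.9−9)² + (4.1−9)² + (4.1−9)² = 115.13.
The Normal likelihood contributes (σ²)^(−n/2) exp(−SS/(2σ²)), so the posterior is Inverse-Gamma(α + n/2, β + SS/2) = Inverse-Gamma(7.6, 67.565).
The mode of Inverse-Gamma(a, b) is b/(a+1) = 67.565/8.6 ≈ 7.856.

σ̂²_MAP = 7.856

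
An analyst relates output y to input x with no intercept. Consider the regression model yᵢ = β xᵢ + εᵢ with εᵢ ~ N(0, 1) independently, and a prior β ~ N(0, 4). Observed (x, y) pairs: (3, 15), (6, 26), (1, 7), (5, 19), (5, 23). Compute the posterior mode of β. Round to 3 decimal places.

log p(β | y) = −Σ(yᵢ − βxᵢ)²/(2·1) − β²/(2·4) + const.
Setting the derivative to zero: Σxᵢ(yᵢ − βxᵢ)/1 − β/4 = 0, so β = Σxᵢyᵢ / (Σxᵢ² + σ²/τ²).
Σxᵢyᵢ = 3·15 + 6·26 + 1·7 + 5·19 + 5·23 = 418; Σxᵢ² = 96; σ²/τ² = 0.25.
β̂_MAP = 418 / (96 + 0.25) = 418/96.25 ≈ 4.343.

β̂_MAP = 4.343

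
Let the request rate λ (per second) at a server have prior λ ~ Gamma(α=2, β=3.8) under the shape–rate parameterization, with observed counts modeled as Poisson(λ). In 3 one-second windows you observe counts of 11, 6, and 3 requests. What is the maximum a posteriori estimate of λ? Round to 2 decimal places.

Σxᵢ = 11+6+3 = 20, with n = 3.
Posterior ∝ λe^(−3.8λ) · λ^20e^(−3λ) = λ^21e^(−6.8λ), i.e. Gamma(shape=22, rate=6.8).
The mode of a Gamma(a, b) with a ≥ 1 (shape–rate) is (a−1)/b = 21/6.8 ≈ 3.09.

λ̂_MAP = 3.09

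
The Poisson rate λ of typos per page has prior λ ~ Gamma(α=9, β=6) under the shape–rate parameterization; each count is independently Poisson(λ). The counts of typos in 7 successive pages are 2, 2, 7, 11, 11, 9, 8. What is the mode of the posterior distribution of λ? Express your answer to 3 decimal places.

λ̂_MAP = 4.462

Σxᵢ = 2+2+7+11+11+9+8 = 50, with n = 7.
Posterior ∝ λ^8e^(−6λ) · λ^50e^(−7λ) = λ^58e^(−13λ), i.e. Gamma(shape=59, rate=13).
The mode of a Gamma(a, b) with a ≥ 1 (shape–rate) is (a−1)/b = 58/13 ≈ 4.462.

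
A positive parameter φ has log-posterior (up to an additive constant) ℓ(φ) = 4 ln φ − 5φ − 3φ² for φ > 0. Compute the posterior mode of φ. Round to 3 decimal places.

ℓ'(φ) = 4/φ − 5 − 6φ. Setting this to zero and multiplying by φ: 6φ² + 5φ − 4 = 0.
φ = (−5 + √(5² + 4·6·4)) / (2·6) = (−5 + √121) / 12 = (−5 + 11)/12 = 1/2.
ℓ''(φ) = −4/φ² − 6 < 0, confirming a maximum.

φ̂_MAP = 0.500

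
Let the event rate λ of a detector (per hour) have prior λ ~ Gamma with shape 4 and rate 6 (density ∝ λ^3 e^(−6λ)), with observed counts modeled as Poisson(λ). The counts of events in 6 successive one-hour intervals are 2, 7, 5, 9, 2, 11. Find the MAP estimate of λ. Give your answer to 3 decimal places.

λ̂_MAP = 3.250

Σxᵢ = 2+7+5+9+2+11 = 36, with n = 6.
Posterior ∝ λ^3e^(−6λ) · λ^36e^(−6λ) = λ^39e^(−12λ), i.e. Gamma(shape=40, rate=12).
The mode of a Gamma(a, b) with a ≥ 1 (shape–rate) is (a−1)/b = 39/12 ≈ 3.250.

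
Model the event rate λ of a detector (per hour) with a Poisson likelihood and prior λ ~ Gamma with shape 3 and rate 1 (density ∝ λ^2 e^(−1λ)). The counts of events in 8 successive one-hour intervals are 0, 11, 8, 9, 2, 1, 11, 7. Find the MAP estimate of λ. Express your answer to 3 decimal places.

λ̂_MAP = 5.667

Σxᵢ = 0+11+8+9+2+1+11+7 = 49, with n = 8.
Posterior ∝ λ^2e^(−1λ) · λ^49e^(−8λ) = λ^51e^(−9λ), i.e. Gamma(shape=52, rate=9).
The mode of a Gamma(a, b) with a ≥ 1 (shape–rate) is (a−1)/b = 51/9 ≈ 5.667.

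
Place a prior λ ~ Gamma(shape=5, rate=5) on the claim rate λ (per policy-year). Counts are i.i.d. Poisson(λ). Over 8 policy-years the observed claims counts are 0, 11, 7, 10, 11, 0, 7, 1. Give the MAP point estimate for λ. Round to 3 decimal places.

λ̂_MAP = 3.923

Σxᵢ = 0+11+7+10+11+0+7+1 = 47, with n = 8.
Posterior ∝ λ^4e^(−5λ) · λ^47e^(−8λ) = λ^51e^(−13λ), i.e. Gamma(shape=52, rate=13).
The mode of a Gamma(a, b) with a ≥ 1 (shape–rate) is (a−1)/b = 51/13 ≈ 3.923.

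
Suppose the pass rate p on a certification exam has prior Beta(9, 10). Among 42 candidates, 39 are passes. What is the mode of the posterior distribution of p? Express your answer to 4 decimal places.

Prior: Beta(9, 10).
Data: 39 successes in 42 trials. The binomial likelihood contributes p^39(1−p)^3, so the posterior is Beta(9+39, 10+3) = Beta(48, 13).
For Beta(a, b) with a, b > 1 the mode is (a−1)/(a+b−2) = 47/59 ≈ 0.7966.

p̂_MAP = 0.7966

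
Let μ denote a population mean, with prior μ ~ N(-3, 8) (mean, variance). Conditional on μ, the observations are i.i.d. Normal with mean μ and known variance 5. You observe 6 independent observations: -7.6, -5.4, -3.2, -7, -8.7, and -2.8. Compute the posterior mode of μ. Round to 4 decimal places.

μ̂_MAP = -5.5208

n = 6; x̄ = ((-7.6) + (-5.4) + (-3.2) + (-7) + (-8.7) + (-2.8))/6 = -34.7/6 = -347/60 ≈ -5.7833.
For a Normal prior and Normal likelihood with known variance, the posterior is Normal; its mode equals its mean, the precision-weighted average.
Prior precision 1/σ₀² = 1/8 = 0.125; data precision n/σ² = 6/5 = 1.2.
μ̂ = (0.125·(-3) + 1.2·(-347/60)) / (0.125 + 1.2) = (-7.315)/1.325 = -1463/265 ≈ -5.5208.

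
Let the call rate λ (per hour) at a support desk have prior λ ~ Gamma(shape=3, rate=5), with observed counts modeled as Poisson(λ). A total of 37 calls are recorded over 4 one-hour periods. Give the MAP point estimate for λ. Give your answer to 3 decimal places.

Σxᵢ = 37, n = 4.
Posterior ∝ λ^2e^(−5λ) · λ^37e^(−4λ) = λ^39e^(−9λ), i.e. Gamma(shape=40, rate=9).
The mode of a Gamma(a, b) with a ≥ 1 (shape–rate) is (a−1)/b = 39/9 ≈ 4.333.

λ̂_MAP = 4.333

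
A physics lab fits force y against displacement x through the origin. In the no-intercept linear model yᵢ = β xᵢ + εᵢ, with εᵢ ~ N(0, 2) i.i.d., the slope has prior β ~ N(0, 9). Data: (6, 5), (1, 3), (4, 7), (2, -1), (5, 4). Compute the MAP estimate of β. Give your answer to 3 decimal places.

log p(β | y) = −Σ(yᵢ − βxᵢ)²/(2·2) − β²/(2·9) + const.
Setting the derivative to zero: Σxᵢ(yᵢ − βxᵢ)/2 − β/9 = 0, so β = Σxᵢyᵢ / (Σxᵢ² + σ²/τ²).
Σxᵢyᵢ = 6·5 + 1·3 + 4·7 + 2·(-1) + 5·4 = 79; Σxᵢ² = 82; σ²/τ² = 2/9.
β̂_MAP = 79 / (82 + 2/9) = 79/(740/9) = 711/740 ≈ 0.961.

β̂_MAP = 0.961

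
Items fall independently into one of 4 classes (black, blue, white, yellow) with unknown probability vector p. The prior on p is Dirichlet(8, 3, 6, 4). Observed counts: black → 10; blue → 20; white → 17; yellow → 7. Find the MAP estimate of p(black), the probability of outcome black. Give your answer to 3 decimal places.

MAP estimate of p(black) = 0.239

The posterior is Dirichlet(αᵢ + nᵢ) = Dirichlet(18, 23, 23, 11).
For a Dirichlet(a₁,…,a_K) with all aᵢ > 1, the mode has j-th component (aⱼ − 1)/(Σaᵢ − K).
Here Σaᵢ = 75 and K = 4, so p(black) = (18 − 1)/(75 − 4) = 17/71 ≈ 0.239.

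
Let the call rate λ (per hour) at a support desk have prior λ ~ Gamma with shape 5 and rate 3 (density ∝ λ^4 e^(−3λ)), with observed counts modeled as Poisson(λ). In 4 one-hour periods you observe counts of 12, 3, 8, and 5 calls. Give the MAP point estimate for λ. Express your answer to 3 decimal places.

Σxᵢ = 12+3+8+5 = 28, with n = 4.
Posterior ∝ λ^4e^(−3λ) · λ^28e^(−4λ) = λ^32e^(−7λ), i.e. Gamma(shape=33, rate=7).
The mode of a Gamma(a, b) with a ≥ 1 (shape–rate) is (a−1)/b = 32/7 ≈ 4.571.

λ̂_MAP = 4.571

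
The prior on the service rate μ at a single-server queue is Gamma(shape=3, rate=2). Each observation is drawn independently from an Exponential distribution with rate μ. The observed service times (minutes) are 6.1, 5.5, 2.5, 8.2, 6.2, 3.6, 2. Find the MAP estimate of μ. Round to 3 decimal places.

The Exponential(rate=μ) likelihood is ∝ μ^n e^(−μΣtᵢ). Here n = 7 and Σtᵢ = 6.1 + 5.5 + 2.5 + 8.2 + 6.2 + 3.6 + 2 = 34.1.
Posterior ∝ μ^2e^(−2μ) · μ^7e^(−34.1μ) = μ^9e^(−36.1μ), i.e. Gamma(10, 36.1).
Mode = (a−1)/b = 9/36.1 ≈ 0.249.

μ̂_MAP = 0.249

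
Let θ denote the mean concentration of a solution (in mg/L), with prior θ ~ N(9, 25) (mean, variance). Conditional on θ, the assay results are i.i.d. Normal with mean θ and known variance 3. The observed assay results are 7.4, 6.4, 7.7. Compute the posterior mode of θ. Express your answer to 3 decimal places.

n = 3; x̄ = (7.4 + 6.4 + 7.7)/3 = 21.5/3 = 43/6 ≈ 7.1667.
For a Normal prior and Normal likelihood with known variance, the posterior is Normal; its mode equals its mean, the precision-weighted average.
Prior precision 1/σ₀² = 1/25 = 0.04; data precision n/σ² = 3/3 = 1.
θ̂ = (0.04·9 + 1·(43/6)) / (0.04 + 1) = (1129/150)/1.04 = 1129/156 ≈ 7.237.

θ̂_MAP = 7.237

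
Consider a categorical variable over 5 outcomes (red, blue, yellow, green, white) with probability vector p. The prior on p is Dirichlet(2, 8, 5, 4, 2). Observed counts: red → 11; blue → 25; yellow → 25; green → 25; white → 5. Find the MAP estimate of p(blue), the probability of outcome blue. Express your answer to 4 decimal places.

MAP estimate of p(blue) = 0.2991

The posterior is Dirichlet(αᵢ + nᵢ) = Dirichlet(13, 33, 30, 29, 7).
For a Dirichlet(a₁,…,a_K) with all aᵢ > 1, the mode has j-th component (aⱼ − 1)/(Σaᵢ − K).
Here Σaᵢ = 112 and K = 5, so p(blue) = (33 − 1)/(112 − 5) = 32/107 ≈ 0.2991.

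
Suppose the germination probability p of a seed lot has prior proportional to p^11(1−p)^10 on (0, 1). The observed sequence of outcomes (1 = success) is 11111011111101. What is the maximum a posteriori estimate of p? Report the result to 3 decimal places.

The prior density ∝ p^11(1−p)^10 is the kernel of Beta(12, 11).
Data: 12 successes in 14 trials (from the sequence). The binomial likelihood contributes p^12(1−p)^2, so the posterior is Beta(12+12, 11+2) = Beta(24, 13).
For Beta(a, b) with a, b > 1 the mode is (a−1)/(a+b−2) = 23/35 ≈ 0.657.

p̂_MAP = 0.657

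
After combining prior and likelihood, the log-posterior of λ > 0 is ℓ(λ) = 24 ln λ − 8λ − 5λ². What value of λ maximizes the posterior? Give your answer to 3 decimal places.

λ̂_MAP = 1.200

ℓ'(λ) = 24/λ − 8 − 10λ. Setting this to zero and multiplying by λ: 10λ² + 8λ − 24 = 0.
λ = (−8 + √(8² + 4·10·24)) / (2·10) = (−8 + √1024) / 20 = (−8 + 32)/20 = 6/5.
ℓ''(λ) = −24/λ² − 10 < 0, confirming a maximum.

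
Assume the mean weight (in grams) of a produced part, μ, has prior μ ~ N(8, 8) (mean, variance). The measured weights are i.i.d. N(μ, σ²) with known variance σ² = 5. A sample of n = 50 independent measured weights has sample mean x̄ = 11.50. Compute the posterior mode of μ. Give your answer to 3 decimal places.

n = 50, x̄ = 11.50.
For a Normal prior and Normal likelihood with known variance, the posterior is Normal; its mode equals its mean, the precision-weighted average.
Prior precision 1/σ₀² = 1/8 = 0.125; data precision n/σ² = 50/5 = 10.
μ̂ = (0.125·8 + 10·11.5) / (0.125 + 10) = 116/10.125 = 928/81 ≈ 11.457.

μ̂_MAP = 11.457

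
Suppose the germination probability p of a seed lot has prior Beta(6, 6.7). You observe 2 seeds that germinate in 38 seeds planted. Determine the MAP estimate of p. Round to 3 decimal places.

Prior: Beta(6, 6.7).
Data: 2 successes in 38 trials. The binomial likelihood contributes p^2(1−p)^36, so the posterior is Beta(6+2, 6.7+36) = Beta(8, 42.7).
For Beta(a, b) with a, b > 1 the mode is (a−1)/(a+b−2) = 7/48.7 ≈ 0.144.

p̂_MAP = 0.144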